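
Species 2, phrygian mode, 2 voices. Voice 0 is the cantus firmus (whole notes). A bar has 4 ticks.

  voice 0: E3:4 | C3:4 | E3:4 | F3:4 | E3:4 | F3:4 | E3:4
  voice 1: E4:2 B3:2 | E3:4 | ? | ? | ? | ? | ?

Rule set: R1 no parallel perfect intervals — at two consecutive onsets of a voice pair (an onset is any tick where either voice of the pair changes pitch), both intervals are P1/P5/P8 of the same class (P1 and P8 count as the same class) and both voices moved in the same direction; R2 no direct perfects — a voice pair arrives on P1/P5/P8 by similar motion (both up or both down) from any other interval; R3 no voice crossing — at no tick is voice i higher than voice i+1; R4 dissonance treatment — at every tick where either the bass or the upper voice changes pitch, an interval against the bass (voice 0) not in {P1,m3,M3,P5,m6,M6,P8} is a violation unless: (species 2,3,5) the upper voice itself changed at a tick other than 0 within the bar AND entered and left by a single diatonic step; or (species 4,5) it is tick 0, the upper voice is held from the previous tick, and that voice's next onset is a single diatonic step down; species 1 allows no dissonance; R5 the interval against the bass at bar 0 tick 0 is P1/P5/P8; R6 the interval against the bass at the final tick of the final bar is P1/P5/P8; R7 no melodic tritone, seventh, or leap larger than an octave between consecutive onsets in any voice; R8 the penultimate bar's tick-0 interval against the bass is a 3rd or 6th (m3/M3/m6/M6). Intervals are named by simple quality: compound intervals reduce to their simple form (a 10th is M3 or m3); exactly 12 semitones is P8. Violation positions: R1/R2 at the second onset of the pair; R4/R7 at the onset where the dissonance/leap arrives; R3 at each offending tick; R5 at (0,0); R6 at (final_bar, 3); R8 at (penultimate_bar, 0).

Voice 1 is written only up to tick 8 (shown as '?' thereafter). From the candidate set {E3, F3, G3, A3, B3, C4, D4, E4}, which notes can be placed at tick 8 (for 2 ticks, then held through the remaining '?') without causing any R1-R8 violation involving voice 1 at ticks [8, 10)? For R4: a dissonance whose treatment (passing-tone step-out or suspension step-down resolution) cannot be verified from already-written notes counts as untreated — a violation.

{C4, E3, G3}

E3: legal
F3: violates R4
G3: legal
A3: violates R4
B3: violates R2
C4: legal
D4: violates R4,R7
E4: violates R2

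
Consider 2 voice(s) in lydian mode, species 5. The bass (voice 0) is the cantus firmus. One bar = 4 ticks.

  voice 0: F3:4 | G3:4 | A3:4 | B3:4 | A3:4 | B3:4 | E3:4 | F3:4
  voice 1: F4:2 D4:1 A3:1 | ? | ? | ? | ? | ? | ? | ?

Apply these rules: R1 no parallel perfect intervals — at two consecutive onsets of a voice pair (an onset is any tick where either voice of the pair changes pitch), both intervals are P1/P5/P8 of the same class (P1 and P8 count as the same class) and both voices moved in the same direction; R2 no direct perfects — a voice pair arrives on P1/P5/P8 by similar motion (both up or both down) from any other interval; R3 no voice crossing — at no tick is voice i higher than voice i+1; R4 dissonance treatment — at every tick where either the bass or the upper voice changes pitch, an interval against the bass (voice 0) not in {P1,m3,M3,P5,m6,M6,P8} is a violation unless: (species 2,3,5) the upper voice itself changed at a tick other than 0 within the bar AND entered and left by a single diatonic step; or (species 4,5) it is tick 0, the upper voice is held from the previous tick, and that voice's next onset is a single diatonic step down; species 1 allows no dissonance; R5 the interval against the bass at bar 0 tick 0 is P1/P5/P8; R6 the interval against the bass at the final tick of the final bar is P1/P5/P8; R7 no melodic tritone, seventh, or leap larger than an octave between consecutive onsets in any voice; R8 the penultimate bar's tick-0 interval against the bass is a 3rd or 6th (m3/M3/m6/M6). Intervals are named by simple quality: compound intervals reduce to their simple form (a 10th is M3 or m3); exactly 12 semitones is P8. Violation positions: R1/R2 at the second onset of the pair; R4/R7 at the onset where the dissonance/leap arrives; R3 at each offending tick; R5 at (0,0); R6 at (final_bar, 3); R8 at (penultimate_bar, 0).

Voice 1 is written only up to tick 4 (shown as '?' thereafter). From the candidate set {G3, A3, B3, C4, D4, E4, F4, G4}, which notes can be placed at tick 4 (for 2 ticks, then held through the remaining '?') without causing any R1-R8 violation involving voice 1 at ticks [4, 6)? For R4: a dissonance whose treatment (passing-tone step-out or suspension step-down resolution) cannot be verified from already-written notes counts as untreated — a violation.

{B3, E4, G3}

G3: legal
A3: violates R4
B3: legal
C4: violates R4
D4: violates R2
E4: legal
F4: violates R4
G4: violates R2,R7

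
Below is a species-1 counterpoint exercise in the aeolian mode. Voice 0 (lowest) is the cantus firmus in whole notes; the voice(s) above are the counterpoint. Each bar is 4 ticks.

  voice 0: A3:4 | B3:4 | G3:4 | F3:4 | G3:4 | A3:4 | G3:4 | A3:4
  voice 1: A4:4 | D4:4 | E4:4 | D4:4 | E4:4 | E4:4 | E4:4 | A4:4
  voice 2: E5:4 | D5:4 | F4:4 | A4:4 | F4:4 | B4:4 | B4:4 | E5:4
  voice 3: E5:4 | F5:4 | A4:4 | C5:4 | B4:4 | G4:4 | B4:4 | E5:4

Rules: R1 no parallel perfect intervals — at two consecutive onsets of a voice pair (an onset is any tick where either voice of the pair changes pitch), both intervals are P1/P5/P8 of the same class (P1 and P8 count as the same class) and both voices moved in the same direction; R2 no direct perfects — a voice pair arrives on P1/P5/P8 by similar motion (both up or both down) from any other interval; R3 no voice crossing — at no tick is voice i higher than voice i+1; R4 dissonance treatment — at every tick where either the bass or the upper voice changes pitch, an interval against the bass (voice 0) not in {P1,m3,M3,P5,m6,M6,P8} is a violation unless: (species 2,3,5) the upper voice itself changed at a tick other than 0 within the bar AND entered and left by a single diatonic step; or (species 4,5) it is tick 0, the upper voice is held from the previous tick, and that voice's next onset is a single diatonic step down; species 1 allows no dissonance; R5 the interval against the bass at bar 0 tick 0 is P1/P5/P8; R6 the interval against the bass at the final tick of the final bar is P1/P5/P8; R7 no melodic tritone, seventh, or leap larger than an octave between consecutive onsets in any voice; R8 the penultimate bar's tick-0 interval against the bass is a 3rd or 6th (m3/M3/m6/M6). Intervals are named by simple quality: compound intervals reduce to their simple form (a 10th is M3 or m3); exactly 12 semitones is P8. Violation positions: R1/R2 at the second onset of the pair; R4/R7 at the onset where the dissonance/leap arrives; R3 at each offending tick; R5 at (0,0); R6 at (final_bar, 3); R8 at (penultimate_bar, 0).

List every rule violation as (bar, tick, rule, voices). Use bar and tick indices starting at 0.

(1, 0, R2, (1, 2))
(1, 0, R4, (0, 3))
(2, 0, R4, (0, 2))
(2, 0, R4, (0, 3))
(4, 0, R4, (0, 2))
(5, 0, R3, (2, 3))
(5, 0, R4, (0, 2))
(5, 0, R4, (0, 3))
(5, 0, R7, (2,))
(5, 1, R3, (2, 3))
(5, 2, R3, (2, 3))
(5, 3, R3, (2, 3))
(7, 0, R1, (1, 2))
(7, 0, R1, (1, 3))
(7, 0, R1, (2, 3))
(7, 0, R2, (0, 1))
(7, 0, R2, (0, 2))
(7, 0, R2, (0, 3))

bar 0: v0=A3 v1=A4 v2=E5 v3=E5 downbeat P5
bar 1: v0=B3 v1=D4 v2=D5 v3=F5 downbeat TT
bar 2: v0=G3 v1=E4 v2=F4 v3=A4 downbeat M2
bar 3: v0=F3 v1=D4 v2=A4 v3=C5 downbeat P5
bar 4: v0=G3 v1=E4 v2=F4 v3=B4 downbeat M3
bar 5: v0=A3 v1=E4 v2=B4 v3=G4 downbeat m7
bar 6: v0=G3 v1=E4 v2=B4 v3=B4 downbeat M3
bar 7: v0=A3 v1=A4 v2=E5 v3=E5 downbeat P5
  -> R2 @ bar 1 tick 0 v(1, 2): A4/E5 P5 -> D4/D5 P8 similar
  -> R4 @ bar 1 tick 0 v(0, 3): B3/F5 TT untreated
  -> R4 @ bar 2 tick 0 v(0, 2): G3/F4 m7 untreated
  -> R4 @ bar 2 tick 0 v(0, 3): G3/A4 M2 untreated
  -> R4 @ bar 4 tick 0 v(0, 2): G3/F4 m7 untreated
  -> R3 @ bar 5 tick 0 v(2, 3): B4 above G4
  -> R4 @ bar 5 tick 0 v(0, 2): A3/B4 M2 untreated
  -> R4 @ bar 5 tick 0 v(0, 3): A3/G4 m7 untreated
  -> R7 @ bar 5 tick 0 v(2,): F4->B4 leap 6st
  -> R3 @ bar 5 tick 1 v(2, 3): B4 above G4
  -> R3 @ bar 5 tick 2 v(2, 3): B4 above G4
  -> R3 @ bar 5 tick 3 v(2, 3): B4 above G4
  -> R1 @ bar 7 tick 0 v(1, 2): E4/B4 P5 -> A4/E5 P5 similar
  -> R1 @ bar 7 tick 0 v(1, 3): E4/B4 P5 -> A4/E5 P5 similar
  -> R1 @ bar 7 tick 0 v(2, 3): B4/B4 P1 -> E5/E5 P1 similar
  -> R2 @ bar 7 tick 0 v(0, 1): G3/E4 M6 -> A3/A4 P8 similar
  -> R2 @ bar 7 tick 0 v(0, 2): G3/B4 M3 -> A3/E5 P5 similar
  -> R2 @ bar 7 tick 0 v(0, 3): G3/B4 M3 -> A3/E5 P5 similar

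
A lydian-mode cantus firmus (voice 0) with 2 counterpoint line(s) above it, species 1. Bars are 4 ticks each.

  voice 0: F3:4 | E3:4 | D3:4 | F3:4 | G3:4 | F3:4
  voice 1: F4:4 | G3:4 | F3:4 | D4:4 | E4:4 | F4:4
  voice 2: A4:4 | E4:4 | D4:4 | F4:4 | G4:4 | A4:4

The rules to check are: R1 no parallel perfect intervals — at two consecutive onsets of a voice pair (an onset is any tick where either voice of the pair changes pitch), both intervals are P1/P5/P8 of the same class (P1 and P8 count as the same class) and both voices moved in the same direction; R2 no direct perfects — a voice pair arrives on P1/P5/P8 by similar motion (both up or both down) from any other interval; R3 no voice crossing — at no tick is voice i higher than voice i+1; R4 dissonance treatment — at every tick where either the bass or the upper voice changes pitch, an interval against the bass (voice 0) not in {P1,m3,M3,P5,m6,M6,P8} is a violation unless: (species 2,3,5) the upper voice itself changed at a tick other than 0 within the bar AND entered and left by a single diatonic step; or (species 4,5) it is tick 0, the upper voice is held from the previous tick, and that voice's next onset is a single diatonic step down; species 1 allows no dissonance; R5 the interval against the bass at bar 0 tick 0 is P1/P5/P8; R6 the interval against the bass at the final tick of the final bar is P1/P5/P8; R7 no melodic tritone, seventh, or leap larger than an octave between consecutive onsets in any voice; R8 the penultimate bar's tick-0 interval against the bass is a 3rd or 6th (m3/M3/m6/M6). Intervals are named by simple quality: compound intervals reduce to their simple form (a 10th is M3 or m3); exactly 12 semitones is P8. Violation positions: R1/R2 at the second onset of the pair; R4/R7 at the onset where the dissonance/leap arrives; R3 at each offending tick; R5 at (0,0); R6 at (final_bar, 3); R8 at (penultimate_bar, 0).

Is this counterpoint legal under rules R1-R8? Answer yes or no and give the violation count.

bar 0: v0=F3 v1=F4 v2=A4 (M3)
bar 1: v0=E3 v1=G3 v2=E4 (P8)
bar 2: v0=D3 v1=F3 v2=D4 (P8)
bar 3: v0=F3 v1=D4 v2=F4 (P8)
bar 4: v0=G3 v1=E4 v2=G4 (P8)
bar 5: v0=F3 v1=F4 v2=A4 (M3)
  R5 @ bar0.0: opens on M3
  R2 @ bar1.0: F3/A4 M3 -> E3/E4 P8 similar
  R7 @ bar1.0: F4->G3 leap 10st
  R1 @ bar2.0: E3/E4 P8 -> D3/D4 P8 similar
  R1 @ bar3.0: D3/D4 P8 -> F3/F4 P8 similar
  R1 @ bar4.0: F3/F4 P8 -> G3/G4 P8 similar
  R8 @ bar4.0: penult P8 not 3rd/6th
  R6 @ bar5.3: closes on M3

No (8 violations)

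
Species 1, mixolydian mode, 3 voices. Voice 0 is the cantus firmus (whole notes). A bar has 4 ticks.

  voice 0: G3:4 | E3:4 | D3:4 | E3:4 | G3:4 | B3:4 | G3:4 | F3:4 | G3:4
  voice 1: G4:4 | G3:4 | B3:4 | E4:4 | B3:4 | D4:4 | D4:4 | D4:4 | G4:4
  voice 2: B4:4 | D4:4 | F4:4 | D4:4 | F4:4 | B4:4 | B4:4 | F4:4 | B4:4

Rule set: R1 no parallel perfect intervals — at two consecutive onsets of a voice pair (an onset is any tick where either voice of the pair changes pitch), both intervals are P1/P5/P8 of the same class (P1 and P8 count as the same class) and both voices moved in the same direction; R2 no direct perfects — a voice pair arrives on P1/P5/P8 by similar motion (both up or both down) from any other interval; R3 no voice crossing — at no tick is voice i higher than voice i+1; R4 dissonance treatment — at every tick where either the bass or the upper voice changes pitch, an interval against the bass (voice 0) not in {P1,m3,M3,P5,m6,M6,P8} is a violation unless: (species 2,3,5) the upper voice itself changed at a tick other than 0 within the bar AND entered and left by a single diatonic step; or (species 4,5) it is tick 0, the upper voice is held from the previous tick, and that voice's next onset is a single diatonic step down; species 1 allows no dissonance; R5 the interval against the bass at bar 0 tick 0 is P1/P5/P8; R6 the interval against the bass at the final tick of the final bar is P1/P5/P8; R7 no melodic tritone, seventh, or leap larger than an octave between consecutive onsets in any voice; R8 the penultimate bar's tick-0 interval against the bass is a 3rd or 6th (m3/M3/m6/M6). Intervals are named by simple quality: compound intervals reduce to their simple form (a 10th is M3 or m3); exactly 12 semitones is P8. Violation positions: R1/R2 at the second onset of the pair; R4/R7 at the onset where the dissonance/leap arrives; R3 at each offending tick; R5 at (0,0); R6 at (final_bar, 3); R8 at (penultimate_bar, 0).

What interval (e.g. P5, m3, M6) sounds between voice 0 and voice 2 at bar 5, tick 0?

P8

voice 0=B3 voice 2=B4 -> P8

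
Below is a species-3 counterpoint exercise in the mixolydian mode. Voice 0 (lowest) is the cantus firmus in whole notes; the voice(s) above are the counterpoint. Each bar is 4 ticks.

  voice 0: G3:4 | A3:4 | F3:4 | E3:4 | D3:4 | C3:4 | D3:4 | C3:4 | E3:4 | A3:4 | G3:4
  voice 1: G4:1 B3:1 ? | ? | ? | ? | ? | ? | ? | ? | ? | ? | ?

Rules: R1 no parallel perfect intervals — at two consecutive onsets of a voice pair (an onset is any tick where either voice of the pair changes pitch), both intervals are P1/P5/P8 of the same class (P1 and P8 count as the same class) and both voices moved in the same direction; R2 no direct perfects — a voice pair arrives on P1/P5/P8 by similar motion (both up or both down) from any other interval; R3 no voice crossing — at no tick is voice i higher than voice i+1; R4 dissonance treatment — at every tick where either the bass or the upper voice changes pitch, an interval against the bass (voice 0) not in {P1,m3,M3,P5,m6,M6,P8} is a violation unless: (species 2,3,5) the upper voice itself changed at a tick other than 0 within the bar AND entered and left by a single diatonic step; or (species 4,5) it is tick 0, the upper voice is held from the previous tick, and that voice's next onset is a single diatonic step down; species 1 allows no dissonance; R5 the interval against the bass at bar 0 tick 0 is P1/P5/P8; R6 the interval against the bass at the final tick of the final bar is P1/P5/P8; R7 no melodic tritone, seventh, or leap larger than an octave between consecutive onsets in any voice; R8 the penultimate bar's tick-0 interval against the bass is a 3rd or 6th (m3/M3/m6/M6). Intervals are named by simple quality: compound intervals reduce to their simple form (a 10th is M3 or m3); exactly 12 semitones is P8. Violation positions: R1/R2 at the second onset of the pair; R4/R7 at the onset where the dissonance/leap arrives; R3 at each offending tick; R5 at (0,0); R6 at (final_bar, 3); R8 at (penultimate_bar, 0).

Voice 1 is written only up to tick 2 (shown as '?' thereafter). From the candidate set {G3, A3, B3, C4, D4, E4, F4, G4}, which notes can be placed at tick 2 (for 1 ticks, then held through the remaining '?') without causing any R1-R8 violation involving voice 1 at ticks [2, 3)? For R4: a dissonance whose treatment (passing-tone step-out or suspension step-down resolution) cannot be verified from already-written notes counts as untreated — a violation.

{B3, D4, E4, G3, G4}

G3: legal
A3: violates R4
B3: legal
C4: violates R4
D4: legal
E4: legal
F4: violates R4,R7
G4: legal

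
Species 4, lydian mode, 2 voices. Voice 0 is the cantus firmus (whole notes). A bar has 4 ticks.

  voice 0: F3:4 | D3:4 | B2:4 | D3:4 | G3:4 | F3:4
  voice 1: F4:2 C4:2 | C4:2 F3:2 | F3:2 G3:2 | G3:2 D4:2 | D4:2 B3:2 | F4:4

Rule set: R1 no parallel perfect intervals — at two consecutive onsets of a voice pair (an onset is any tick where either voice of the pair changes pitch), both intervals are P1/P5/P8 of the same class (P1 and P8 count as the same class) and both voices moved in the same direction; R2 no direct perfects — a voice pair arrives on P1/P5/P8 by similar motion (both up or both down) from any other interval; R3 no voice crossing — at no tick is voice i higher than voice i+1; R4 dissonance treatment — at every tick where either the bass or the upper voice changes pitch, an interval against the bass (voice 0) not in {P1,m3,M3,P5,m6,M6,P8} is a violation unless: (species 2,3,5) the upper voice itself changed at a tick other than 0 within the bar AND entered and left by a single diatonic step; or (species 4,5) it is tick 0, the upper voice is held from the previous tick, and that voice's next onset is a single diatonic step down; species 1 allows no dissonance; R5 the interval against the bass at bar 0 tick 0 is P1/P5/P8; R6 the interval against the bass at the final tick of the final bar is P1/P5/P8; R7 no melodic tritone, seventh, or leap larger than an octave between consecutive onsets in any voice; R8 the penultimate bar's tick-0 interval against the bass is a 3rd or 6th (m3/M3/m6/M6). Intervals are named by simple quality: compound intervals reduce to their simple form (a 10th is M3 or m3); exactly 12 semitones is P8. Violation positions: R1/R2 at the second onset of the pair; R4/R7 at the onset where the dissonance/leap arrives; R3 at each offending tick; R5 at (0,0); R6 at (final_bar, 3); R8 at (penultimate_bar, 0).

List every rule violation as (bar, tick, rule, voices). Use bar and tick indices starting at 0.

bar 0: v0=F3 v1=F4 downbeat P8
bar 1: v0=D3 v1=C4 downbeat m7
bar 2: v0=B2 v1=F3 downbeat TT
bar 3: v0=D3 v1=G3 downbeat P4
bar 4: v0=G3 v1=D4 downbeat P5
bar 5: v0=F3 v1=F4 downbeat P8
  -> R4 @ bar 1 tick 0 v(0, 1): D3/C4 m7 untreated
  -> R4 @ bar 2 tick 0 v(0, 1): B2/F3 TT untreated
  -> R4 @ bar 3 tick 0 v(0, 1): D3/G3 P4 untreated
  -> R8 @ bar 4 tick 0 v(0, 1): penult P5 not 3rd/6th
  -> R7 @ bar 5 tick 0 v(1,): B3->F4 leap 6st

(1, 0, R4, (0, 1))
(2, 0, R4, (0, 1))
(3, 0, R4, (0, 1))
(4, 0, R8, (0, 1))
(5, 0, R7, (1,))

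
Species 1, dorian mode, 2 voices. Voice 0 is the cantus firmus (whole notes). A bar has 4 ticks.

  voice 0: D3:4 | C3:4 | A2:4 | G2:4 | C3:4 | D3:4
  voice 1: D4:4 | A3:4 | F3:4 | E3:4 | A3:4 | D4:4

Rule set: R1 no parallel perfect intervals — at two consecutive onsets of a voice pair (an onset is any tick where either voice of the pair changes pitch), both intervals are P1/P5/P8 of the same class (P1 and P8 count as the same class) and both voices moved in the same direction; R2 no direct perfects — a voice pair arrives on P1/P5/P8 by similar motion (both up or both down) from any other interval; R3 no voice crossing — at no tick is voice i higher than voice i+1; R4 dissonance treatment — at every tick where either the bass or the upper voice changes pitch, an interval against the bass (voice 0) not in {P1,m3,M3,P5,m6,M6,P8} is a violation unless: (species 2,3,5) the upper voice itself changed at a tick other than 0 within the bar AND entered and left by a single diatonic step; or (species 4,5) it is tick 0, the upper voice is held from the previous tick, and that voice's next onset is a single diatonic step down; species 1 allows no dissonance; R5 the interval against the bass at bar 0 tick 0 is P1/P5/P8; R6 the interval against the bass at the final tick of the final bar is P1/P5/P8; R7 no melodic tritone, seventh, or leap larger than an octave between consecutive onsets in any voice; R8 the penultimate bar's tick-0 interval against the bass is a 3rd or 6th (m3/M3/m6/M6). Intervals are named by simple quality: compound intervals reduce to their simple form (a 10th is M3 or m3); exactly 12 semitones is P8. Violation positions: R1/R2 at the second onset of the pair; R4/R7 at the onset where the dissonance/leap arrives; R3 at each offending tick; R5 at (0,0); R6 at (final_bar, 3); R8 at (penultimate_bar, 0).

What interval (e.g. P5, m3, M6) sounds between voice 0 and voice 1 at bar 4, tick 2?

M6

voice 0=C3 voice 1=A3 -> M6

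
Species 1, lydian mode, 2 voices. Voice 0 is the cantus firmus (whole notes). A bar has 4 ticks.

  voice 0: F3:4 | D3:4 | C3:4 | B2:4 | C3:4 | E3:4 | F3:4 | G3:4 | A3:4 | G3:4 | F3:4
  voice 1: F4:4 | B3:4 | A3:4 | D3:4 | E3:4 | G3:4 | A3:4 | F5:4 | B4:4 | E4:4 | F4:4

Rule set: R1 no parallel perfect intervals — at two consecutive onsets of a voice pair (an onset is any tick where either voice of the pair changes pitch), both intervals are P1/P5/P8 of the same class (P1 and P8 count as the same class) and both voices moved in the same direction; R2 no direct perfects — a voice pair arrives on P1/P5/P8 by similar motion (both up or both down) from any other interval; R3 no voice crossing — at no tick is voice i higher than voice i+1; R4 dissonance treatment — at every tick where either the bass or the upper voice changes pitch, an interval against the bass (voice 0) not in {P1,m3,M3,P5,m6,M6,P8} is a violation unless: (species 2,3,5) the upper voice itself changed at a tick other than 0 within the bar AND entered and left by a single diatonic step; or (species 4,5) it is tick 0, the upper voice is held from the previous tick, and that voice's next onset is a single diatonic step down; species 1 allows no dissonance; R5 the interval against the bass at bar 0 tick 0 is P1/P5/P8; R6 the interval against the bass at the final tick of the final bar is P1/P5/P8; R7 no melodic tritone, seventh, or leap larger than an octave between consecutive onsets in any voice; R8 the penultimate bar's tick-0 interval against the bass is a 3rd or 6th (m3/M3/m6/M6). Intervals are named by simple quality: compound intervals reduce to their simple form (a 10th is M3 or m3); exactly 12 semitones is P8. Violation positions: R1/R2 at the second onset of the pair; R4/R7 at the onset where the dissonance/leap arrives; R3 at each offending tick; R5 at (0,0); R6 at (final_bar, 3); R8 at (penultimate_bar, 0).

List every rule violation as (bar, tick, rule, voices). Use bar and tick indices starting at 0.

bar 0: v0=F3 v1=F4 downbeat P8
bar 1: v0=D3 v1=B3 downbeat M6
bar 2: v0=C3 v1=A3 downbeat M6
bar 3: v0=B2 v1=D3 downbeat m3
bar 4: v0=C3 v1=E3 downbeat M3
bar 5: v0=E3 v1=G3 downbeat m3
bar 6: v0=F3 v1=A3 downbeat M3
bar 7: v0=G3 v1=F5 downbeat m7
bar 8: v0=A3 v1=B4 downbeat M2
bar 9: v0=G3 v1=E4 downbeat M6
bar 10: v0=F3 v1=F4 downbeat P8
  -> R7 @ bar 1 tick 0 v(1,): F4->B3 leap 6st
  -> R4 @ bar 7 tick 0 v(0, 1): G3/F5 m7 untreated
  -> R7 @ bar 7 tick 0 v(1,): A3->F5 leap 20st
  -> R4 @ bar 8 tick 0 v(0, 1): A3/B4 M2 untreated
  -> R7 @ bar 8 tick 0 v(1,): F5->B4 leap 6st

(1, 0, R7, (1,))
(7, 0, R4, (0, 1))
(7, 0, R7, (1,))
(8, 0, R4, (0, 1))
(8, 0, R7, (1,))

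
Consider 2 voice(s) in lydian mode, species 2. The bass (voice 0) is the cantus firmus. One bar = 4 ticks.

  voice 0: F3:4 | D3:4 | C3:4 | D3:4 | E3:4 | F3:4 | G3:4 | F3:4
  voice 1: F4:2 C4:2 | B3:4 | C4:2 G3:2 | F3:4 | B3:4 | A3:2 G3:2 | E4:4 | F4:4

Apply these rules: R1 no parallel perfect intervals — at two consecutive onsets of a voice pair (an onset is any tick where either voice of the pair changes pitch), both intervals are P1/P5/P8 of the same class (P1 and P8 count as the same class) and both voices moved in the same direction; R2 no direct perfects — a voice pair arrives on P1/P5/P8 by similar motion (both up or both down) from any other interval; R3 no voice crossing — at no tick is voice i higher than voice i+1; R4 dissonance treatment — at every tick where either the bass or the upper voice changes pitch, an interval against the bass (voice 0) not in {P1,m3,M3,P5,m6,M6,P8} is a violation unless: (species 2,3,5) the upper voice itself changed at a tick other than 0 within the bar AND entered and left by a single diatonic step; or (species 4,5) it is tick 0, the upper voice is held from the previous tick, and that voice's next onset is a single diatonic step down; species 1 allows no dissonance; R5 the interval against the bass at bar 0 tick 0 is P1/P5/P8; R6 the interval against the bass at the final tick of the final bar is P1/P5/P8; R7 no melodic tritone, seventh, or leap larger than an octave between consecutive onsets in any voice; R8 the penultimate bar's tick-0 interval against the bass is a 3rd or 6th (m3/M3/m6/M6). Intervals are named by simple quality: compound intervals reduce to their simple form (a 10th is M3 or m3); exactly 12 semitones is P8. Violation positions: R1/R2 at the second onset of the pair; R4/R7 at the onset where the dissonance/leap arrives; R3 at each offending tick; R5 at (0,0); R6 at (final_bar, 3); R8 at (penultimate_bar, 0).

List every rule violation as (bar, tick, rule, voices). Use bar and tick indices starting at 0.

bar 0: v0=F3 v1=F4 downbeat P8
bar 1: v0=D3 v1=B3 downbeat M6
bar 2: v0=C3 v1=C4 downbeat P8
bar 3: v0=D3 v1=F3 downbeat m3
bar 4: v0=E3 v1=B3 downbeat P5
bar 5: v0=F3 v1=A3 downbeat M3
bar 6: v0=G3 v1=E4 downbeat M6
bar 7: v0=F3 v1=F4 downbeat P8
  -> R2 @ bar 4 tick 0 v(0, 1): D3/F3 m3 -> E3/B3 P5 similar
  -> R7 @ bar 4 tick 0 v(1,): F3->B3 leap 6st
  -> R4 @ bar 5 tick 2 v(0, 1): F3/G3 M2 untreated

(4, 0, R2, (0, 1))
(4, 0, R7, (1,))
(5, 2, R4, (0, 1))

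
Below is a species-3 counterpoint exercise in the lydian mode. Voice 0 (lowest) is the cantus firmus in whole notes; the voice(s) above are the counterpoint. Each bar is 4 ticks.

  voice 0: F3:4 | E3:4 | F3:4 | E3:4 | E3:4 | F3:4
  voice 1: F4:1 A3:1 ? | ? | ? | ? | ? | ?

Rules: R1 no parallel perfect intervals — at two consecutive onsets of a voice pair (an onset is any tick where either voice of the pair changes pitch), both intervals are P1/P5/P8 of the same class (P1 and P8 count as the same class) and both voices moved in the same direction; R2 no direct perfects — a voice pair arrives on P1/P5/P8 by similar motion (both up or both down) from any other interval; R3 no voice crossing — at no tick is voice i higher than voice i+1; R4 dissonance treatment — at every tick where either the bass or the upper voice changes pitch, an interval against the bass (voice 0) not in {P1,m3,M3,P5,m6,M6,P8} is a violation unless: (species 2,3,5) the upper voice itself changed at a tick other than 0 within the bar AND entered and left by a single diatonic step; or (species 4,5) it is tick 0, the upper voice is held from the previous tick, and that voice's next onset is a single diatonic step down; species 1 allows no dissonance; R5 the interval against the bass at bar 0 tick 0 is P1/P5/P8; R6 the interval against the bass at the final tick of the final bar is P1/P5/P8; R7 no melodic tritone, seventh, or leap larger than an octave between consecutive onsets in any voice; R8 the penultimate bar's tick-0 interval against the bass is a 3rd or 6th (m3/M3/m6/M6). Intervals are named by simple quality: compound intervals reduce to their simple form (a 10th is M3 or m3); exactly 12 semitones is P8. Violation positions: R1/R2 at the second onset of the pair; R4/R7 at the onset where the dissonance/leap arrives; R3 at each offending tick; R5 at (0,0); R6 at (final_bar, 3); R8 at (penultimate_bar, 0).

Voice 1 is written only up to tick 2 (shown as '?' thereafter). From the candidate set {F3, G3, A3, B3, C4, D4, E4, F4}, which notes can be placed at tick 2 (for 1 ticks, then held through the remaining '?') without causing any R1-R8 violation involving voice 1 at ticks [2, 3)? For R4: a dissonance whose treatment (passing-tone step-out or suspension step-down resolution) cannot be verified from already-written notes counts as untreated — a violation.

F3: legal
G3: violates R4
A3: legal
B3: violates R4
C4: legal
D4: legal
E4: violates R4
F4: legal

{A3, C4, D4, F3, F4}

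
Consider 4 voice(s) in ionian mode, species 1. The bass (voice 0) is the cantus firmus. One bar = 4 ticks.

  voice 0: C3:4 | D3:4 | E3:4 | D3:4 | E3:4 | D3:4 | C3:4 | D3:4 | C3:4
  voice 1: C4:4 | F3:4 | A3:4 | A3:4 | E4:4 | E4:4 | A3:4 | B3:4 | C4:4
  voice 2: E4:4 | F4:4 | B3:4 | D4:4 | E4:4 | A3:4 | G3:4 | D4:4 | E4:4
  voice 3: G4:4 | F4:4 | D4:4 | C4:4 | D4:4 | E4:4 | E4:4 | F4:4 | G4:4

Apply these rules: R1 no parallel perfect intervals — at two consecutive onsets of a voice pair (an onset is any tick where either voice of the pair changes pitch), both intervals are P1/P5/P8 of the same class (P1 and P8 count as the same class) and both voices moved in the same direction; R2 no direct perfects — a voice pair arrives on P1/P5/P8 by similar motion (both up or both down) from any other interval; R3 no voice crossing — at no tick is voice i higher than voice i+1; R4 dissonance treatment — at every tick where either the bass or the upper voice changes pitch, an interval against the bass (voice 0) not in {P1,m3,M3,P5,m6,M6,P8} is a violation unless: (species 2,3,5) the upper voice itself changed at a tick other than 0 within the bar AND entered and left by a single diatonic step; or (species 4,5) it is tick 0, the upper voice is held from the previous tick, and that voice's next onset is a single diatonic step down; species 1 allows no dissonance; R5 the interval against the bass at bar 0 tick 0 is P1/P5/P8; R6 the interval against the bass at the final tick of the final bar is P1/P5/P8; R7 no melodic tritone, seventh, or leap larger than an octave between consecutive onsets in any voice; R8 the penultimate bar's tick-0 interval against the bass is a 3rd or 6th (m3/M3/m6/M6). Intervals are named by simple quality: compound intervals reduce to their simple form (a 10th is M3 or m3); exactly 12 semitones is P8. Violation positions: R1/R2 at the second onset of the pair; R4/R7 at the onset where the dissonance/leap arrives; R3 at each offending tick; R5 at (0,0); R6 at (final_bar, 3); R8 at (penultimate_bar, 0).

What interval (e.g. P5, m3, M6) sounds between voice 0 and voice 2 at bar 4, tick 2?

voice 0=E3 voice 2=E4 -> P8

P8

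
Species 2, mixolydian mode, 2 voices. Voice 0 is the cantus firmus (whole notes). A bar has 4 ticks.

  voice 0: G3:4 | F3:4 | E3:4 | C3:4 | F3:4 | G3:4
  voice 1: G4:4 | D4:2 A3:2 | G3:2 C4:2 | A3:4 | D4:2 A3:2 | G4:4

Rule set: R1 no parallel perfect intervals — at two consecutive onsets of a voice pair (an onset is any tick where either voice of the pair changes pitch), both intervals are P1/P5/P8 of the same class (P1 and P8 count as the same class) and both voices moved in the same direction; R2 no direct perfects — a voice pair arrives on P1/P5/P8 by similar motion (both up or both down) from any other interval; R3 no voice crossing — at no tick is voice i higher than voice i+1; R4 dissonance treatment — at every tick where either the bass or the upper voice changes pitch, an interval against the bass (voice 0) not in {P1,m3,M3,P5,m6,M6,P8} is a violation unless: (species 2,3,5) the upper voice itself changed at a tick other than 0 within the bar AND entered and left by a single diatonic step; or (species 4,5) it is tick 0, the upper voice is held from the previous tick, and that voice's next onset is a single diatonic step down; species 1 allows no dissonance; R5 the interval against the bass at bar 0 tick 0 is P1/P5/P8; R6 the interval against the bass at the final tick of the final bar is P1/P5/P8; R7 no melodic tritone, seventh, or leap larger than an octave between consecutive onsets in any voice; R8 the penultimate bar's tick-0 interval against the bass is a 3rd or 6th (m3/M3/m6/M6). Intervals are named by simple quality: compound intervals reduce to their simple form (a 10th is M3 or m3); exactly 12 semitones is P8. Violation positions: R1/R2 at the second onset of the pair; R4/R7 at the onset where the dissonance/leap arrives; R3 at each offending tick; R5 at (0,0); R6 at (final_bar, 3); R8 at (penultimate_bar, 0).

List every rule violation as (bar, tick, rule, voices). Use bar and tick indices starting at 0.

(5, 0, R2, (0, 1))
(5, 0, R7, (1,))

bar 0: v0=G3 v1=G4 downbeat P8
bar 1: v0=F3 v1=D4 downbeat M6
bar 2: v0=E3 v1=G3 downbeat m3
bar 3: v0=C3 v1=A3 downbeat M6
bar 4: v0=F3 v1=D4 downbeat M6
bar 5: v0=G3 v1=G4 downbeat P8
  -> R2 @ bar 5 tick 0 v(0, 1): F3/A3 M3 -> G3/G4 P8 similar
  -> R7 @ bar 5 tick 0 v(1,): A3->G4 leap 10st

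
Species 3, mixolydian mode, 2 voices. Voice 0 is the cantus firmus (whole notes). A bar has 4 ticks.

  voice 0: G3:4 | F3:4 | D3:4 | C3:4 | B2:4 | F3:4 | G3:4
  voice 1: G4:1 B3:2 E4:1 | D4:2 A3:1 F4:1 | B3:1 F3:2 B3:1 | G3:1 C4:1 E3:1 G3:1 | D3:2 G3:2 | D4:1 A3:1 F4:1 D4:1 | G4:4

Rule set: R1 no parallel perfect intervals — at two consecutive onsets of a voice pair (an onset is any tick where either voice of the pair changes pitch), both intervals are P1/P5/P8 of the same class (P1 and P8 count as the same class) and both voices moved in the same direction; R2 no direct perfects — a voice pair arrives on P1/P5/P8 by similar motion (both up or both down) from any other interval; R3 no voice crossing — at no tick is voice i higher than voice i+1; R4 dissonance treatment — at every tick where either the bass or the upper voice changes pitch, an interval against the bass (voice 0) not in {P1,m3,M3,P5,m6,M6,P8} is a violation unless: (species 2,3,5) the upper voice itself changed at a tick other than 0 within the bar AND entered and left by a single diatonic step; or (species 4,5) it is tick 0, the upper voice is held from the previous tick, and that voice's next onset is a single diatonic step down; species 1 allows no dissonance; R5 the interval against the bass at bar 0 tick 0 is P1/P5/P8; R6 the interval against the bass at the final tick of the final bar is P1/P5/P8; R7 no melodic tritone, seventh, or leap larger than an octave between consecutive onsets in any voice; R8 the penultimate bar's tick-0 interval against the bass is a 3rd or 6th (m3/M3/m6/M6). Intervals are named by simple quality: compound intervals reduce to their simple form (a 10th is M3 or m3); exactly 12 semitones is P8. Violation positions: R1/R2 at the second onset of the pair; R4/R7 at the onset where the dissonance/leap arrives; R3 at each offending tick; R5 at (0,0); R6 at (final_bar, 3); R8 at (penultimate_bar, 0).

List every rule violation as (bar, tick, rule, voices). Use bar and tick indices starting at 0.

bar 0: v0=G3 v1=G4 downbeat P8
bar 1: v0=F3 v1=D4 downbeat M6
bar 2: v0=D3 v1=B3 downbeat M6
bar 3: v0=C3 v1=G3 downbeat P5
bar 4: v0=B2 v1=D3 downbeat m3
bar 5: v0=F3 v1=D4 downbeat M6
bar 6: v0=G3 v1=G4 downbeat P8
  -> R7 @ bar 2 tick 0 v(1,): F4->B3 leap 6st
  -> R7 @ bar 2 tick 1 v(1,): B3->F3 leap 6st
  -> R7 @ bar 2 tick 3 v(1,): F3->B3 leap 6st
  -> R2 @ bar 3 tick 0 v(0, 1): D3/B3 M6 -> C3/G3 P5 similar
  -> R7 @ bar 5 tick 0 v(0,): B2->F3 leap 6st
  -> R2 @ bar 6 tick 0 v(0, 1): F3/D4 M6 -> G3/G4 P8 similar

(2, 0, R7, (1,))
(2, 1, R7, (1,))
(2, 3, R7, (1,))
(3, 0, R2, (0, 1))
(5, 0, R7, (0,))
(6, 0, R2, (0, 1))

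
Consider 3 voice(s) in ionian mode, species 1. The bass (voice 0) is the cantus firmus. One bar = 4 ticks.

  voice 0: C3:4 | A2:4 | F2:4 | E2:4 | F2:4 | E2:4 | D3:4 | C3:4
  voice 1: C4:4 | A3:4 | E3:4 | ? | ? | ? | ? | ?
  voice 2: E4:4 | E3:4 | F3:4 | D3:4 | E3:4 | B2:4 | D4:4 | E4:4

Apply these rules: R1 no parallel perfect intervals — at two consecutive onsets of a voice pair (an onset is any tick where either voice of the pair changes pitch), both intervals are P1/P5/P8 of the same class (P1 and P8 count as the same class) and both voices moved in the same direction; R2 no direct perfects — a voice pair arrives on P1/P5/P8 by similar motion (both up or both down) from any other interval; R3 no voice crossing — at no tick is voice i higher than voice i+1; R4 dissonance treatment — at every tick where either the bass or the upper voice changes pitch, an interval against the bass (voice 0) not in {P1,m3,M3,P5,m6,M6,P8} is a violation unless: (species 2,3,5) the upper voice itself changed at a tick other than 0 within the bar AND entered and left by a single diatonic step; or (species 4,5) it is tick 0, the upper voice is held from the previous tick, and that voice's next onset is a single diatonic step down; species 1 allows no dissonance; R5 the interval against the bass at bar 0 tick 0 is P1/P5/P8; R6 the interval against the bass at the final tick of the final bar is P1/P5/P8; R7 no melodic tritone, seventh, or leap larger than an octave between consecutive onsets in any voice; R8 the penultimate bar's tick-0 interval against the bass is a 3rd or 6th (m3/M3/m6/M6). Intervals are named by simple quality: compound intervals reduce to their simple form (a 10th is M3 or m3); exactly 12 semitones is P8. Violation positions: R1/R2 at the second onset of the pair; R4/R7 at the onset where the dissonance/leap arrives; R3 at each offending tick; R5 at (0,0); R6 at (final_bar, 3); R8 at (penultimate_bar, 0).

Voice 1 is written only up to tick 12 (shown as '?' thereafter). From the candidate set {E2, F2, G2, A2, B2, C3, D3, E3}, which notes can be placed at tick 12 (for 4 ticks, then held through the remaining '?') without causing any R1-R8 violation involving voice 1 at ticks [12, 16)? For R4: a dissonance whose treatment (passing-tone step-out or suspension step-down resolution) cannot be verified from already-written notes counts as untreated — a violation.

E2: violates R2
F2: violates R4,R7
G2: violates R2
A2: violates R4
B2: violates R2
C3: legal
D3: violates R2,R4
E3: violates R3

{C3}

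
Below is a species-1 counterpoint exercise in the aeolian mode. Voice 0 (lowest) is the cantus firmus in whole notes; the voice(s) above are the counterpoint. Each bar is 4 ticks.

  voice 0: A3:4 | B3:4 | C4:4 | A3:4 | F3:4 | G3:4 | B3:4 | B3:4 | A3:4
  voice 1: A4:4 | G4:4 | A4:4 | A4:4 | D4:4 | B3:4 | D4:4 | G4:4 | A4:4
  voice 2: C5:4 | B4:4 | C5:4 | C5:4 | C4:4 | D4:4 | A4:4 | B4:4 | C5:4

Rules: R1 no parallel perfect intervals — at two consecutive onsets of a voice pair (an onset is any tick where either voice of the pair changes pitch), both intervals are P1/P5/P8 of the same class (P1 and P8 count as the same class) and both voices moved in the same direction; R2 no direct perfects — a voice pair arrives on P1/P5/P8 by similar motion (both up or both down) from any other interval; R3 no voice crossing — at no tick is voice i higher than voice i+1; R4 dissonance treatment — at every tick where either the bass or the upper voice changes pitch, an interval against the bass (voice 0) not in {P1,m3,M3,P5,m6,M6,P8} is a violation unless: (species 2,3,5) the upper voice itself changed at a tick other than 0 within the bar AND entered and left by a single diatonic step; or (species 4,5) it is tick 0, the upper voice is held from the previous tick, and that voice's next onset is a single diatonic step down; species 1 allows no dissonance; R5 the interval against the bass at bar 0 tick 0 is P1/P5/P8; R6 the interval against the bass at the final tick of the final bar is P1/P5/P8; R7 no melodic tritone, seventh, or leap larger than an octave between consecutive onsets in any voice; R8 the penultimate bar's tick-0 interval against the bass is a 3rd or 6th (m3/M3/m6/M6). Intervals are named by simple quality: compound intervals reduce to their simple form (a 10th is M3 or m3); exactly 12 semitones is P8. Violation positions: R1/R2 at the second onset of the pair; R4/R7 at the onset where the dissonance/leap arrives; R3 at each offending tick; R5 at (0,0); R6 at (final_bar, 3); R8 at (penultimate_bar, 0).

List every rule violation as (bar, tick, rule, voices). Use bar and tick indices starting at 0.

(0, 0, R5, (0, 2))
(2, 0, R1, (0, 2))
(4, 0, R2, (0, 2))
(4, 0, R3, (1, 2))
(4, 1, R3, (1, 2))
(4, 2, R3, (1, 2))
(4, 3, R3, (1, 2))
(5, 0, R1, (0, 2))
(6, 0, R2, (1, 2))
(6, 0, R4, (0, 2))
(7, 0, R8, (0, 2))
(8, 3, R6, (0, 2))

bar 0: v0=A3 v1=A4 v2=C5 downbeat m3
bar 1: v0=B3 v1=G4 v2=B4 downbeat P8
bar 2: v0=C4 v1=A4 v2=C5 downbeat P8
bar 3: v0=A3 v1=A4 v2=C5 downbeat m3
bar 4: v0=F3 v1=D4 v2=C4 downbeat P5
bar 5: v0=G3 v1=B3 v2=D4 downbeat P5
bar 6: v0=B3 v1=D4 v2=A4 downbeat m7
bar 7: v0=B3 v1=G4 v2=B4 downbeat P8
bar 8: v0=A3 v1=A4 v2=C5 downbeat m3
  -> R5 @ bar 0 tick 0 v(0, 2): opens on m3
  -> R1 @ bar 2 tick 0 v(0, 2): B3/B4 P8 -> C4/C5 P8 similar
  -> R2 @ bar 4 tick 0 v(0, 2): A3/C5 m3 -> F3/C4 P5 similar
  -> R3 @ bar 4 tick 0 v(1, 2): D4 above C4
  -> R3 @ bar 4 tick 1 v(1, 2): D4 above C4
  -> R3 @ bar 4 tick 2 v(1, 2): D4 above C4
  -> R3 @ bar 4 tick 3 v(1, 2): D4 above C4
  -> R1 @ bar 5 tick 0 v(0, 2): F3/C4 P5 -> G3/D4 P5 similar
  -> R2 @ bar 6 tick 0 v(1, 2): B3/D4 m3 -> D4/A4 P5 similar
  -> R4 @ bar 6 tick 0 v(0, 2): B3/A4 m7 untreated
  -> R8 @ bar 7 tick 0 v(0, 2): penult P8 not 3rd/6th
  -> R6 @ bar 8 tick 3 v(0, 2): closes on m3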